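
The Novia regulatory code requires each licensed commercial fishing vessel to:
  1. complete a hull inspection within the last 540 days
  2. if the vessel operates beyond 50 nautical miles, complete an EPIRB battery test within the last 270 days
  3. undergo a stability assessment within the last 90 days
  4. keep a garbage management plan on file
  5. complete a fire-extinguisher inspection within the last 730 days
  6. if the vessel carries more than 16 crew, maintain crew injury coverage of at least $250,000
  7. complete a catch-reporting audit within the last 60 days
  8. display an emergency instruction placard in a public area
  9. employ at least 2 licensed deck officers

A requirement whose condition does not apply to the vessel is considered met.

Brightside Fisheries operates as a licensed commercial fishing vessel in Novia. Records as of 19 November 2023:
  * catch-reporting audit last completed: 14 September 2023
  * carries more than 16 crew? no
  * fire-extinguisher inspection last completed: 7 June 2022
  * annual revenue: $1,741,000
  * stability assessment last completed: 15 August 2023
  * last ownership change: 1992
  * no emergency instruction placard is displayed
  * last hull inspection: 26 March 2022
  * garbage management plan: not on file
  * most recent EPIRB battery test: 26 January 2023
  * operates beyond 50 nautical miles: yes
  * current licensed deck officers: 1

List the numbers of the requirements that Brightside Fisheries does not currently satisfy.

1. hull inspection 603 days ago vs limit 540 → not met
2. condition 'operates beyond 50 nautical miles' holds; EPIRB battery test 297 days ago vs limit 270 → not met
3. stability assessment 96 days ago vs limit 90 → not met
4. garbage management plan absent → not met
5. fire-extinguisher inspection 530 days ago vs limit 730 → met
6. condition 'carries more than 16 crew' does not hold → requirement n/a → met
7. catch-reporting audit 66 days ago vs limit 60 → not met
8. emergency instruction placard absent → not met
9. licensed deck officers 1 < 2 → not met
Not met: 1, 2, 3, 4, 7, 8, 9

1, 2, 3, 4, 7, 8, 9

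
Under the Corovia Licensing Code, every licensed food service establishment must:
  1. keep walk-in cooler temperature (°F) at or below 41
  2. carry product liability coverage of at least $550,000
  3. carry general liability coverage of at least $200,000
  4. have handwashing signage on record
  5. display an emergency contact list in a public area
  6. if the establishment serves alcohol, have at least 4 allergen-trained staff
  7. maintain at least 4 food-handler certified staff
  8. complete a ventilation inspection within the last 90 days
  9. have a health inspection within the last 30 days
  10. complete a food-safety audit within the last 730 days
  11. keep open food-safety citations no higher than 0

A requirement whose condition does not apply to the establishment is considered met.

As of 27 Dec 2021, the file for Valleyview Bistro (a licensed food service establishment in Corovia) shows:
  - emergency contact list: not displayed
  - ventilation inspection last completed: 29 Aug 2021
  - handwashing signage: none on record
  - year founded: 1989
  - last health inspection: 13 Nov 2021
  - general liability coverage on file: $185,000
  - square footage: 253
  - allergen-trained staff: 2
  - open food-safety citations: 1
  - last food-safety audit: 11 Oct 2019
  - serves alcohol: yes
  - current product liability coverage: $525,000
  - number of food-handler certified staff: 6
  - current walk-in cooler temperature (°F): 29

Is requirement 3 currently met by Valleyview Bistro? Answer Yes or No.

3. general liability coverage $185,000 < $200,000 → not met

No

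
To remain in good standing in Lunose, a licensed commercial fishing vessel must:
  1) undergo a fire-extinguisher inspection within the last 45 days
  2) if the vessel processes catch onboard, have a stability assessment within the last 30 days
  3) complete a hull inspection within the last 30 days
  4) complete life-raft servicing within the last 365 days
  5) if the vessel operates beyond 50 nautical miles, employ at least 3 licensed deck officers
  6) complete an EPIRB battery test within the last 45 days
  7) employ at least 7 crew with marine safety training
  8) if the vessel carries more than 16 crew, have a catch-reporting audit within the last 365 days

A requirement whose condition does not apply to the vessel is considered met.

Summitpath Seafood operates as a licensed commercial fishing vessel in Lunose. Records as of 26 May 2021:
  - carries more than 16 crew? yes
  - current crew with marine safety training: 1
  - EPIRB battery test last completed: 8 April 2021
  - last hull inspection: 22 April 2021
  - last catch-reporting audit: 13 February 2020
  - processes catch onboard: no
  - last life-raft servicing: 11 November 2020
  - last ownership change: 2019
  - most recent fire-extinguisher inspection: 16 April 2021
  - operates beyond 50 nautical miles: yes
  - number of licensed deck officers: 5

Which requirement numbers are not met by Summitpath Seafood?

3, 6, 7, 8

1. fire-extinguisher inspection 40 days ago vs limit 45 → met
2. condition 'processes catch onboard' does not hold → requirement n/a → met
3. hull inspection 34 days ago vs limit 30 → not met
4. life-raft servicing 196 days ago vs limit 365 → met
5. condition 'operates beyond 50 nautical miles' holds; licensed deck officers 5 ≥ 3 → met
6. EPIRB battery test 48 days ago vs limit 45 → not met
7. crew with marine safety training 1 < 7 → not met
8. condition 'carries more than 16 crew' holds; catch-reporting audit 468 days ago vs limit 365 → not met
Not met: 3, 6, 7, 8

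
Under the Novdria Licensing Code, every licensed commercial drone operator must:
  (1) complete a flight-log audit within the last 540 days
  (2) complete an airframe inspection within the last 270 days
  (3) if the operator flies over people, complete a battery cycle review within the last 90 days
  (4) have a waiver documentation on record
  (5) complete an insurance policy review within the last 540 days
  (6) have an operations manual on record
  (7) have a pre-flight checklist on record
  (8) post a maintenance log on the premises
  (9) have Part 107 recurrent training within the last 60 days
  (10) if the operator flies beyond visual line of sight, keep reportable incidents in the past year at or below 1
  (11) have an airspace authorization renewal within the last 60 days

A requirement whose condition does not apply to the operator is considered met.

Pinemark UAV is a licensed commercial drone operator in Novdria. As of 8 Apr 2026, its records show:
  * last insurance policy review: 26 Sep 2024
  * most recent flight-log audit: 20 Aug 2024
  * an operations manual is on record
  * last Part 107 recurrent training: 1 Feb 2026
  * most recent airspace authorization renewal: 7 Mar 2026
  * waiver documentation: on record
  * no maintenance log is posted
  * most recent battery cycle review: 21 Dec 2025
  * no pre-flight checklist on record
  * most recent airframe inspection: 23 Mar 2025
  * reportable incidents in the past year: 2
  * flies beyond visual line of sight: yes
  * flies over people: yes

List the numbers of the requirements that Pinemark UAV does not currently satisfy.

1, 2, 3, 5, 7, 8, 9, 10

1. flight-log audit 596 days ago vs limit 540 → not met
2. airframe inspection 381 days ago vs limit 270 → not met
3. condition 'flies over people' holds; battery cycle review 108 days ago vs limit 90 → not met
4. waiver documentation present → met
5. insurance policy review 559 days ago vs limit 540 → not met
6. operations manual present → met
7. pre-flight checklist absent → not met
8. maintenance log absent → not met
9. Part 107 recurrent training 66 days ago vs limit 60 → not met
10. condition 'flies beyond visual line of sight' holds; reportable incidents in the past year 2 > 1 → not met
11. airspace authorization renewal 32 days ago vs limit 60 → met
Not met: 1, 2, 3, 5, 7, 8, 9, 10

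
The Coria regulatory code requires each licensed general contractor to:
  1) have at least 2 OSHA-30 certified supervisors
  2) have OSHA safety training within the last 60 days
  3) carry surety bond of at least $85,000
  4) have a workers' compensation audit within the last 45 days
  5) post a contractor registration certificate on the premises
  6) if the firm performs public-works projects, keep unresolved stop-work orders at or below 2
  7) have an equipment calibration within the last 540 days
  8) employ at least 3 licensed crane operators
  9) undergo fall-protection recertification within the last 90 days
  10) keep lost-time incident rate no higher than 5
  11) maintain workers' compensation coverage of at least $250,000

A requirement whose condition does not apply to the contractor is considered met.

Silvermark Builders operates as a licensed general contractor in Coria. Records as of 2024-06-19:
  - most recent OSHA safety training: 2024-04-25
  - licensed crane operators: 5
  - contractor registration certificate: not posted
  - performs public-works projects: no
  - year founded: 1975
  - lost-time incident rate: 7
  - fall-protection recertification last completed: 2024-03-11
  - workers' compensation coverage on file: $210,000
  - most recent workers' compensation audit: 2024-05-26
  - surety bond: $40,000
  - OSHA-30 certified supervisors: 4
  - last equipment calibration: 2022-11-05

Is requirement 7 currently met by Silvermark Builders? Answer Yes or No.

7. equipment calibration 592 days ago vs limit 540 → not met

No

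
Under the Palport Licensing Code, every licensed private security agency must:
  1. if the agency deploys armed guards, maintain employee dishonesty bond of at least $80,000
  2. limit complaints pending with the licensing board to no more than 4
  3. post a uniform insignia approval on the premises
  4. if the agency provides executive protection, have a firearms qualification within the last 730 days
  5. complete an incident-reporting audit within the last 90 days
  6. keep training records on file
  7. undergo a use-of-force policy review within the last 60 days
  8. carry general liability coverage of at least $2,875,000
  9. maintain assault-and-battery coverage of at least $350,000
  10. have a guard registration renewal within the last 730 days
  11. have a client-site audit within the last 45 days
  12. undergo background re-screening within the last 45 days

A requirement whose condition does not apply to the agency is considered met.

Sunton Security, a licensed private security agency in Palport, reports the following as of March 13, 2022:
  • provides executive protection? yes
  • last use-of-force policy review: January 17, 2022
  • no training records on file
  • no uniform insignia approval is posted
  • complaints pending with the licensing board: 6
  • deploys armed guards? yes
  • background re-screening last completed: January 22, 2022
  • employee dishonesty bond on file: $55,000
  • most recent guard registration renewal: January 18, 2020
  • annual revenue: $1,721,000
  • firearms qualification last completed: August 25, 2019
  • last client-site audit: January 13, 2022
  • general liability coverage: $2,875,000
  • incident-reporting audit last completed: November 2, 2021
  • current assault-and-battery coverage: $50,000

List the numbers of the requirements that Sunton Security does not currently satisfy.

1, 2, 3, 4, 5, 6, 9, 10, 11, 12

1. condition 'deploys armed guards' holds; employee dishonesty bond $55,000 < $80,000 → not met
2. complaints pending with the licensing board 6 > 4 → not met
3. uniform insignia approval absent → not met
4. condition 'provides executive protection' holds; firearms qualification 931 days ago vs limit 730 → not met
5. incident-reporting audit 131 days ago vs limit 90 → not met
6. training records absent → not met
7. use-of-force policy review 55 days ago vs limit 60 → met
8. general liability coverage $2,875,000 ≥ $2,875,000 → met
9. assault-and-battery coverage $50,000 < $350,000 → not met
10. guard registration renewal 785 days ago vs limit 730 → not met
11. client-site audit 59 days ago vs limit 45 → not met
12. background re-screening 50 days ago vs limit 45 → not met
Not met: 1, 2, 3, 4, 5, 6, 9, 10, 11, 12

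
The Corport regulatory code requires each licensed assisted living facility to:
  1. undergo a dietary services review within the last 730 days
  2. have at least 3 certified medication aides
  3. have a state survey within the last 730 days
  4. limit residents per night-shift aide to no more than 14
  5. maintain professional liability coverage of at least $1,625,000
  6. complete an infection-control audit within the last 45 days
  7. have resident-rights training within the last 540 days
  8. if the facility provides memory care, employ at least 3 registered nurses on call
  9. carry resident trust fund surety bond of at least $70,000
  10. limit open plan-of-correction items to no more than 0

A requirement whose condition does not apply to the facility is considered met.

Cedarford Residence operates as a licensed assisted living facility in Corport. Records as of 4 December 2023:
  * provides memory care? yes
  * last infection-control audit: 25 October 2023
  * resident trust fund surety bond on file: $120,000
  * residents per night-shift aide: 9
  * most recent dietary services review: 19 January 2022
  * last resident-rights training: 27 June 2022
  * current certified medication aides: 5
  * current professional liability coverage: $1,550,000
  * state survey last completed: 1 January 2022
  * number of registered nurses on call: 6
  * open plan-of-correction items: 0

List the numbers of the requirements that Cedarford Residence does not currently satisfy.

5

1. dietary services review 684 days ago vs limit 730 → met
2. certified medication aides 5 ≥ 3 → met
3. state survey 702 days ago vs limit 730 → met
4. residents per night-shift aide 9 ≤ 14 → met
5. professional liability coverage $1,550,000 < $1,625,000 → not met
6. infection-control audit 40 days ago vs limit 45 → met
7. resident-rights training 525 days ago vs limit 540 → met
8. condition 'provides memory care' holds; registered nurses on call 6 ≥ 3 → met
9. resident trust fund surety bond $120,000 ≥ $70,000 → met
10. open plan-of-correction items 0 ≤ 0 → met
Not met: 5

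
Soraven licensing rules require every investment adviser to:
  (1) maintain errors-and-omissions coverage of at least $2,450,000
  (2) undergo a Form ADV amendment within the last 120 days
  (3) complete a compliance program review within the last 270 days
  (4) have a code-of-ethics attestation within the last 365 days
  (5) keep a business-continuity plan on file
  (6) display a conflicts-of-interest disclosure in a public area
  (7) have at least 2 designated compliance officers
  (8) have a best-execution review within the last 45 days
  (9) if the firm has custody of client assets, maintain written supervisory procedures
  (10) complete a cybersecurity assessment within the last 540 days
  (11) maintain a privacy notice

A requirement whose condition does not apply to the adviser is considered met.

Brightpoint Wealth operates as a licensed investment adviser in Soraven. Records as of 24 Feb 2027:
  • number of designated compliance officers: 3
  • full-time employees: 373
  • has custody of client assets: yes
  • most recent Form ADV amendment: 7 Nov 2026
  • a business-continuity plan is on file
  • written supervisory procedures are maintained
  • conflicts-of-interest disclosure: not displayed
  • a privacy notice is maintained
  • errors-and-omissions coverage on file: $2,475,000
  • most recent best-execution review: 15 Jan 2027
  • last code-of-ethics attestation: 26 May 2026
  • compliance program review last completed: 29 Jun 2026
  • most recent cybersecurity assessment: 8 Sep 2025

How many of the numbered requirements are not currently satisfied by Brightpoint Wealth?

1. errors-and-omissions coverage $2,475,000 ≥ $2,450,000 → met
2. Form ADV amendment 109 days ago vs limit 120 → met
3. compliance program review 240 days ago vs limit 270 → met
4. code-of-ethics attestation 274 days ago vs limit 365 → met
5. business-continuity plan present → met
6. conflicts-of-interest disclosure absent → not met
7. designated compliance officers 3 ≥ 2 → met
8. best-execution review 40 days ago vs limit 45 → met
9. condition 'has custody of client assets' holds; written supervisory procedures present → met
10. cybersecurity assessment 534 days ago vs limit 540 → met
11. privacy notice present → met
Not met: 1 of 11

1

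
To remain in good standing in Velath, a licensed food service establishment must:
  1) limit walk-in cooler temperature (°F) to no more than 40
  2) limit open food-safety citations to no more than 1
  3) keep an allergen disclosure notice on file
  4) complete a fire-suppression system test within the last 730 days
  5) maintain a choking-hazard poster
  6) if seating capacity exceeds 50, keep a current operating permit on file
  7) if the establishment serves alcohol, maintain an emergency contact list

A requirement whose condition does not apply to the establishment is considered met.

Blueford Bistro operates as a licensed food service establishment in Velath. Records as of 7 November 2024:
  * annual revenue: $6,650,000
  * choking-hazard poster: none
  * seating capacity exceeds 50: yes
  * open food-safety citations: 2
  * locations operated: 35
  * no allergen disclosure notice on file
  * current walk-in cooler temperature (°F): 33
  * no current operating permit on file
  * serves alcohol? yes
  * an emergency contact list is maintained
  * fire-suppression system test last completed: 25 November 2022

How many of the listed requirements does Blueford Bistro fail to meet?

4

1. walk-in cooler temperature (°F) 33 ≤ 40 → met
2. open food-safety citations 2 > 1 → not met
3. allergen disclosure notice absent → not met
4. fire-suppression system test 713 days ago vs limit 730 → met
5. choking-hazard poster absent → not met
6. condition 'seating capacity exceeds 50' holds; current operating permit absent → not met
7. condition 'serves alcohol' holds; emergency contact list present → met
Not met: 4 of 7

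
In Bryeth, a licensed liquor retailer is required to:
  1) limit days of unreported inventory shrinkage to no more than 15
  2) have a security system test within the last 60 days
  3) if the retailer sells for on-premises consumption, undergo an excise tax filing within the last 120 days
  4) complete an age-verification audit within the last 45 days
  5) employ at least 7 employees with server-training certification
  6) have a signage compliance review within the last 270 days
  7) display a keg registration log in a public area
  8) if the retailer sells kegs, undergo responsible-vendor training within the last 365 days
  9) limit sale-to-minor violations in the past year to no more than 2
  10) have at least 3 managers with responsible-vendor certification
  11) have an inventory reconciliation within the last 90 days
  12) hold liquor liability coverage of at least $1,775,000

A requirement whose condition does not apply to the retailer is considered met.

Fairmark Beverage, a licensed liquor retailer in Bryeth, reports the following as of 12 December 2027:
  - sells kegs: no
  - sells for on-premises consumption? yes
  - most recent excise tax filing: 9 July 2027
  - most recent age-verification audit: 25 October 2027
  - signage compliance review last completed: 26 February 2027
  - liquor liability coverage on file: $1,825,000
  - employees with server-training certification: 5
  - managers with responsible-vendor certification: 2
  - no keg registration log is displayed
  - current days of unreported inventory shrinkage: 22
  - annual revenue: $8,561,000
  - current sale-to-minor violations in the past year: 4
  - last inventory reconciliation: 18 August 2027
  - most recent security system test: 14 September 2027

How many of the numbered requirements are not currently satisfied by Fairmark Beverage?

1. days of unreported inventory shrinkage 22 > 15 → not met
2. security system test 89 days ago vs limit 60 → not met
3. condition 'sells for on-premises consumption' holds; excise tax filing 156 days ago vs limit 120 → not met
4. age-verification audit 48 days ago vs limit 45 → not met
5. employees with server-training certification 5 < 7 → not met
6. signage compliance review 289 days ago vs limit 270 → not met
7. keg registration log absent → not met
8. condition 'sells kegs' does not hold → requirement n/a → met
9. sale-to-minor violations in the past year 4 > 2 → not met
10. managers with responsible-vendor certification 2 < 3 → not met
11. inventory reconciliation 116 days ago vs limit 90 → not met
12. liquor liability coverage $1,825,000 ≥ $1,775,000 → met
Not met: 10 of 12

10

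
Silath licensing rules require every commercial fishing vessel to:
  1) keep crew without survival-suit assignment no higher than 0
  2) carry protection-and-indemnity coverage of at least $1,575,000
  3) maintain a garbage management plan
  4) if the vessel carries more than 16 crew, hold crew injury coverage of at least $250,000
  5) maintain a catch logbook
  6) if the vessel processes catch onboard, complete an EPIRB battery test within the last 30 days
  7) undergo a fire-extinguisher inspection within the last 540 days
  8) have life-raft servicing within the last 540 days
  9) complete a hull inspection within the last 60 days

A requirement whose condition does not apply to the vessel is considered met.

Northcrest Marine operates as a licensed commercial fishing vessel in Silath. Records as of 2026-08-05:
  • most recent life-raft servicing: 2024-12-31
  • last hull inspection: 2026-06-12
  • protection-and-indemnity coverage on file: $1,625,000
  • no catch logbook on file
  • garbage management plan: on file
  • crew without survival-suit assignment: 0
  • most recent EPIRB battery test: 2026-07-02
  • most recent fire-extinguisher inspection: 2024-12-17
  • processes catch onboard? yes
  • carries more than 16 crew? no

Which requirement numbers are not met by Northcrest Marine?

1. crew without survival-suit assignment 0 ≤ 0 → met
2. protection-and-indemnity coverage $1,625,000 ≥ $1,575,000 → met
3. garbage management plan present → met
4. condition 'carries more than 16 crew' does not hold → requirement n/a → met
5. catch logbook absent → not met
6. condition 'processes catch onboard' holds; EPIRB battery test 34 days ago vs limit 30 → not met
7. fire-extinguisher inspection 596 days ago vs limit 540 → not met
8. life-raft servicing 582 days ago vs limit 540 → not met
9. hull inspection 54 days ago vs limit 60 → met
Not met: 5, 6, 7, 8

5, 6, 7, 8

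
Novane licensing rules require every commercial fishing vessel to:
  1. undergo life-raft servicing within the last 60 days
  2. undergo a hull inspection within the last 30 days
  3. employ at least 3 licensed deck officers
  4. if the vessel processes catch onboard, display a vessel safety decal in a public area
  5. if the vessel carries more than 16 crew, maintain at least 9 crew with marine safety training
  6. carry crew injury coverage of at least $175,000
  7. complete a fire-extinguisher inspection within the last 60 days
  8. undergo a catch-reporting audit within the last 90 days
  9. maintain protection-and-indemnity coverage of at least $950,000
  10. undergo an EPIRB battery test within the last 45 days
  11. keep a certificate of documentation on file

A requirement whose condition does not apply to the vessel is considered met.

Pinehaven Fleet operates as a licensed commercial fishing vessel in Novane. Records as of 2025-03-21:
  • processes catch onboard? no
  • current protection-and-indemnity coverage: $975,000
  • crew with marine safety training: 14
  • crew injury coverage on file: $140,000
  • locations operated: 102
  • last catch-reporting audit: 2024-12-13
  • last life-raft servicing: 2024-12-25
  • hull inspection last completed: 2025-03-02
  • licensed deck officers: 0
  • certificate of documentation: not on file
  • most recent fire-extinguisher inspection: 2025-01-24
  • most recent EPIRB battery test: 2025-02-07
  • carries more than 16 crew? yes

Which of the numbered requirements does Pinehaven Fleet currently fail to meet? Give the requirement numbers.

1, 3, 6, 8, 11

1. life-raft servicing 86 days ago vs limit 60 → not met
2. hull inspection 19 days ago vs limit 30 → met
3. licensed deck officers 0 < 3 → not met
4. condition 'processes catch onboard' does not hold → requirement n/a → met
5. condition 'carries more than 16 crew' holds; crew with marine safety training 14 ≥ 9 → met
6. crew injury coverage $140,000 < $175,000 → not met
7. fire-extinguisher inspection 56 days ago vs limit 60 → met
8. catch-reporting audit 98 days ago vs limit 90 → not met
9. protection-and-indemnity coverage $975,000 ≥ $950,000 → met
10. EPIRB battery test 42 days ago vs limit 45 → met
11. certificate of documentation absent → not met
Not met: 1, 3, 6, 8, 11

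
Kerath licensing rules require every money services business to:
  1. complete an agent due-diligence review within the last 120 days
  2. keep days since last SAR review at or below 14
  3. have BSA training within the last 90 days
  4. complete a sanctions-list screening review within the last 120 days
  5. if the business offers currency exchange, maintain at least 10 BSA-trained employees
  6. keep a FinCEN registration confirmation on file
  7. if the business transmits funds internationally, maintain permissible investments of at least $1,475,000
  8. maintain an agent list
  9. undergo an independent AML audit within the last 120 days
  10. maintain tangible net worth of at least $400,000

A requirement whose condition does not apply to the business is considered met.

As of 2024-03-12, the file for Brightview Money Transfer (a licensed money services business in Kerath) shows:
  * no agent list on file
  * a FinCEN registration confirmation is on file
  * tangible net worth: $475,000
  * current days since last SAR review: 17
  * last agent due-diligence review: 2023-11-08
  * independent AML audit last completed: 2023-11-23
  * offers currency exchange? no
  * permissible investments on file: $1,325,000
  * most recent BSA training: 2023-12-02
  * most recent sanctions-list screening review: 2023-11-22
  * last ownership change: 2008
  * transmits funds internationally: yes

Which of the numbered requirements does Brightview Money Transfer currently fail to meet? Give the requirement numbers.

1, 2, 3, 7, 8

1. agent due-diligence review 125 days ago vs limit 120 → not met
2. days since last SAR review 17 > 14 → not met
3. BSA training 101 days ago vs limit 90 → not met
4. sanctions-list screening review 111 days ago vs limit 120 → met
5. condition 'offers currency exchange' does not hold → requirement n/a → met
6. FinCEN registration confirmation present → met
7. condition 'transmits funds internationally' holds; permissible investments $1,325,000 < $1,475,000 → not met
8. agent list absent → not met
9. independent AML audit 110 days ago vs limit 120 → met
10. tangible net worth $475,000 ≥ $400,000 → met
Not met: 1, 2, 3, 7, 8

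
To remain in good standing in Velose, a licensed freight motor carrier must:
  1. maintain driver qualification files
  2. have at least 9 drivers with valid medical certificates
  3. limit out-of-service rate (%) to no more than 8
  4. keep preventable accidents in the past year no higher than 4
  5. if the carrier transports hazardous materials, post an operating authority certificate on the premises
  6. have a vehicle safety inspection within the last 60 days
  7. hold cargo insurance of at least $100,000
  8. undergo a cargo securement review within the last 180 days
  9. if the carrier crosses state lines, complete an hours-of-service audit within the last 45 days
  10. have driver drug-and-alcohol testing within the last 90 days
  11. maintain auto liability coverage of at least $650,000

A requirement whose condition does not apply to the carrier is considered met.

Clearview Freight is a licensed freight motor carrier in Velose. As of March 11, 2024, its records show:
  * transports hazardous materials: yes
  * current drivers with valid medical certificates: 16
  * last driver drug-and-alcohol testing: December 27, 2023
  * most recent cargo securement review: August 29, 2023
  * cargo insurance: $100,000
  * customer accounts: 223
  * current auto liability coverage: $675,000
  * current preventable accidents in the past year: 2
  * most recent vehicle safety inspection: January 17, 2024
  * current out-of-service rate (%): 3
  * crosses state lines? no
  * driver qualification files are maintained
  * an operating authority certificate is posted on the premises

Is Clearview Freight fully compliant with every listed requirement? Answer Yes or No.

No

1. driver qualification files present → met
2. drivers with valid medical certificates 16 ≥ 9 → met
3. out-of-service rate (%) 3 ≤ 8 → met
4. preventable accidents in the past year 2 ≤ 4 → met
5. condition 'transports hazardous materials' holds; operating authority certificate present → met
6. vehicle safety inspection 54 days ago vs limit 60 → met
7. cargo insurance $100,000 ≥ $100,000 → met
8. cargo securement review 195 days ago vs limit 180 → not met
9. condition 'crosses state lines' does not hold → requirement n/a → met
10. driver drug-and-alcohol testing 75 days ago vs limit 90 → met
11. auto liability coverage $675,000 ≥ $650,000 → met
Not met: 8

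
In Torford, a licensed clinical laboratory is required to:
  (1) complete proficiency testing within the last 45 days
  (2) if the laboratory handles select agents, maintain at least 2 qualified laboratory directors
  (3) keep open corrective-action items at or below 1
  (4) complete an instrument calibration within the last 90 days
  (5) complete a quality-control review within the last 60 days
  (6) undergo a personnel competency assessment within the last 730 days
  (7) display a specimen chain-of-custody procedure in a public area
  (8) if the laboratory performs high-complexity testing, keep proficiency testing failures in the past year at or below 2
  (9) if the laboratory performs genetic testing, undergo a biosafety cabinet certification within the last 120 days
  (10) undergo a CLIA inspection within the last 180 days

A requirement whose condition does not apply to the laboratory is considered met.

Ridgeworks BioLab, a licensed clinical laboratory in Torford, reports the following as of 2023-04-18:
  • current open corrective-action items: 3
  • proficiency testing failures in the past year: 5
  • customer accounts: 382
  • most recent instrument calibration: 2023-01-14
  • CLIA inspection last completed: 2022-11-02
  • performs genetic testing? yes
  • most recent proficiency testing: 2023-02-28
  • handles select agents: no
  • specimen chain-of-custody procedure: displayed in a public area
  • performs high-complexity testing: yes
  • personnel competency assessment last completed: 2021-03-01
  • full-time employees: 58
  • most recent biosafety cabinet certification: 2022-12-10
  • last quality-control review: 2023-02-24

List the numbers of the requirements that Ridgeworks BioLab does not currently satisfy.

1. proficiency testing 49 days ago vs limit 45 → not met
2. condition 'handles select agents' does not hold → requirement n/a → met
3. open corrective-action items 3 > 1 → not met
4. instrument calibration 94 days ago vs limit 90 → not met
5. quality-control review 53 days ago vs limit 60 → met
6. personnel competency assessment 778 days ago vs limit 730 → not met
7. specimen chain-of-custody procedure present → met
8. condition 'performs high-complexity testing' holds; proficiency testing failures in the past year 5 > 2 → not met
9. condition 'performs genetic testing' holds; biosafety cabinet certification 129 days ago vs limit 120 → not met
10. CLIA inspection 167 days ago vs limit 180 → met
Not met: 1, 3, 4, 6, 8, 9

1, 3, 4, 6, 8, 9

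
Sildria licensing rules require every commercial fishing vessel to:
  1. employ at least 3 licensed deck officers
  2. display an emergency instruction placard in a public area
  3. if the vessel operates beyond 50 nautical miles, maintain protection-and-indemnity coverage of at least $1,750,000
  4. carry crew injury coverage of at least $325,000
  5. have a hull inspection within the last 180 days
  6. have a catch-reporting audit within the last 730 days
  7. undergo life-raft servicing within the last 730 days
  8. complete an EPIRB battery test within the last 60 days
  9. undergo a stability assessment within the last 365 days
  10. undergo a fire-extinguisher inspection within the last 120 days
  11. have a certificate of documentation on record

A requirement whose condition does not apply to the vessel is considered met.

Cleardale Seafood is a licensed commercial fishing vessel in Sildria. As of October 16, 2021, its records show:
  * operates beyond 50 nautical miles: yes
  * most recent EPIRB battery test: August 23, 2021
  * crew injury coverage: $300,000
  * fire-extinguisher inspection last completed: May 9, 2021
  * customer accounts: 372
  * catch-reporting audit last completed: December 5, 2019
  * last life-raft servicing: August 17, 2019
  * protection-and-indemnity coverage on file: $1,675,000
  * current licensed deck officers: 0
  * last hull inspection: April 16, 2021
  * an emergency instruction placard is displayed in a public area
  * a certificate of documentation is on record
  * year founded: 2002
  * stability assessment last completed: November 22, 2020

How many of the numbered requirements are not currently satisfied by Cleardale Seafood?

6

1. licensed deck officers 0 < 3 → not met
2. emergency instruction placard present → met
3. condition 'operates beyond 50 nautical miles' holds; protection-and-indemnity coverage $1,675,000 < $1,750,000 → not met
4. crew injury coverage $300,000 < $325,000 → not met
5. hull inspection 183 days ago vs limit 180 → not met
6. catch-reporting audit 681 days ago vs limit 730 → met
7. life-raft servicing 791 days ago vs limit 730 → not met
8. EPIRB battery test 54 days ago vs limit 60 → met
9. stability assessment 328 days ago vs limit 365 → met
10. fire-extinguisher inspection 160 days ago vs limit 120 → not met
11. certificate of documentation present → met
Not met: 6 of 11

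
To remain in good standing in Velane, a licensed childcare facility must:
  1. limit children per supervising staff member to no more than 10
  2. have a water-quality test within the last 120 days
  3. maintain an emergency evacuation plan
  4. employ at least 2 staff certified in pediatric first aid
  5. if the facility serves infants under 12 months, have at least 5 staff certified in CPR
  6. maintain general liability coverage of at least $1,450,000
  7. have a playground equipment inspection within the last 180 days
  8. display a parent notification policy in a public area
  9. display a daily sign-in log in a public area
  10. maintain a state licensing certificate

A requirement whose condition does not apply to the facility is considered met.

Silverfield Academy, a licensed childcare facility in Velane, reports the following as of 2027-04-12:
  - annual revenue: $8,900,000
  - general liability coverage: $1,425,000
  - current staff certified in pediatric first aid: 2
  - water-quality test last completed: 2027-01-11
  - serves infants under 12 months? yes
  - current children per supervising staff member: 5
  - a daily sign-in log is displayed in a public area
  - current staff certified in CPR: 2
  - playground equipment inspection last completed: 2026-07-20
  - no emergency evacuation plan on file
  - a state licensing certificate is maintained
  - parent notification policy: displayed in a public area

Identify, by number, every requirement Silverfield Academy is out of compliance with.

1. children per supervising staff member 5 ≤ 10 → met
2. water-quality test 91 days ago vs limit 120 → met
3. emergency evacuation plan absent → not met
4. staff certified in pediatric first aid 2 ≥ 2 → met
5. condition 'serves infants under 12 months' holds; staff certified in CPR 2 < 5 → not met
6. general liability coverage $1,425,000 < $1,450,000 → not met
7. playground equipment inspection 266 days ago vs limit 180 → not met
8. parent notification policy present → met
9. daily sign-in log present → met
10. state licensing certificate present → met
Not met: 3, 5, 6, 7

3, 5, 6, 7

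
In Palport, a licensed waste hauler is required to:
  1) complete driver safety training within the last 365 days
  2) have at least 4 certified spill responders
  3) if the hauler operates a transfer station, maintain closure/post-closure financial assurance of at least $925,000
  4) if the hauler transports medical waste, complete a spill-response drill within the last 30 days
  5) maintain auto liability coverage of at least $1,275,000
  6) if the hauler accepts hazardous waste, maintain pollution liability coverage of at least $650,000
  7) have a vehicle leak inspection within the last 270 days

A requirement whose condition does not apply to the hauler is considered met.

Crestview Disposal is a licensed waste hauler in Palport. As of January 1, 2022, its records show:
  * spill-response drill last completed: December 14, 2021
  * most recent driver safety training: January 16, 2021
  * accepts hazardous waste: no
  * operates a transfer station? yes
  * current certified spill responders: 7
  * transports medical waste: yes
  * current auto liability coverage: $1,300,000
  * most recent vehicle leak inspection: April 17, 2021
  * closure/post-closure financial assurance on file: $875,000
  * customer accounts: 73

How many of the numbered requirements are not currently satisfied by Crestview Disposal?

1. driver safety training 350 days ago vs limit 365 → met
2. certified spill responders 7 ≥ 4 → met
3. condition 'operates a transfer station' holds; closure/post-closure financial assurance $875,000 < $925,000 → not met
4. condition 'transports medical waste' holds; spill-response drill 18 days ago vs limit 30 → met
5. auto liability coverage $1,300,000 ≥ $1,275,000 → met
6. condition 'accepts hazardous waste' does not hold → requirement n/a → met
7. vehicle leak inspection 259 days ago vs limit 270 → met
Not met: 1 of 7

1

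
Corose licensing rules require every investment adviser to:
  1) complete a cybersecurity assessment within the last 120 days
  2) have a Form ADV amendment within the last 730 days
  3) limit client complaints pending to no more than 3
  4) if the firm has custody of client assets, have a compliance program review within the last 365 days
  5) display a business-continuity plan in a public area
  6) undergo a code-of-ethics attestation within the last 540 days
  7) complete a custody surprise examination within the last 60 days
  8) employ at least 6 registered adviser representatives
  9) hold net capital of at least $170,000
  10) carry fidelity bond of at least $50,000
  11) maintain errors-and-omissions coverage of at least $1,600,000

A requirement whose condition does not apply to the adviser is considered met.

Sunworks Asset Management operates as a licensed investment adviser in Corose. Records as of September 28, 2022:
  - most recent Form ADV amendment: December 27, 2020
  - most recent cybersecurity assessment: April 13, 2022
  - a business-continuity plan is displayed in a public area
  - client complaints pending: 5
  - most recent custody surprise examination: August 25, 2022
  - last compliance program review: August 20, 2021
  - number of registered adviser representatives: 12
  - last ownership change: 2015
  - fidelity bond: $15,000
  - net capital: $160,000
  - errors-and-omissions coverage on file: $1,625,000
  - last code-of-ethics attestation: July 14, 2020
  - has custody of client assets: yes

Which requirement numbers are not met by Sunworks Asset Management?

1, 3, 4, 6, 9, 10

1. cybersecurity assessment 168 days ago vs limit 120 → not met
2. Form ADV amendment 640 days ago vs limit 730 → met
3. client complaints pending 5 > 3 → not met
4. condition 'has custody of client assets' holds; compliance program review 404 days ago vs limit 365 → not met
5. business-continuity plan present → met
6. code-of-ethics attestation 806 days ago vs limit 540 → not met
7. custody surprise examination 34 days ago vs limit 60 → met
8. registered adviser representatives 12 ≥ 6 → met
9. net capital $160,000 < $170,000 → not met
10. fidelity bond $15,000 < $50,000 → not met
11. errors-and-omissions coverage $1,625,000 ≥ $1,600,000 → met
Not met: 1, 3, 4, 6, 9, 10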